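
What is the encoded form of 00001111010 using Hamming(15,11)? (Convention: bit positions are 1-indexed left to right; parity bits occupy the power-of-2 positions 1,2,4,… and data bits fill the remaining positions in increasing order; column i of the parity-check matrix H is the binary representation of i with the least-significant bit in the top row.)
Codeword c = d · G (mod 2), d = 00001111010:
  c[0] = d·G[:,0] = (00001111010)·(11011010101) mod 2 = 0+0+0+0+1+0+1+0+0+0+0 mod 2 = 0
  c[1] = d·G[:,1] = (00001111010)·(10110110011) mod 2 = 0+0+0+0+0+1+1+0+0+1+0 mod 2 = 1
  c[2] = d·G[:,2] = (00001111010)·(10000000000) mod 2 = 0+0+0+0+0+0+0+0+0+0+0 mod 2 = 0
  c[3] = d·G[:,3] = (00001111010)·(01110001111) mod 2 = 0+0+0+0+0+0+0+1+0+1+0 mod 2 = 0
  c[4] = d·G[:,4] = (00001111010)·(01000000000) mod 2 = 0+0+0+0+0+0+0+0+0+0+0 mod 2 = 0
  c[5] = d·G[:,5] = (00001111010)·(00100000000) mod 2 = 0+0+0+0+0+0+0+0+0+0+0 mod 2 = 0
  c[6] = d·G[:,6] = (00001111010)·(00010000000) mod 2 = 0+0+0+0+0+0+0+0+0+0+0 mod 2 = 0
  c[7] = d·G[:,7] = (00001111010)·(00001111111) mod 2 = 0+0+0+0+1+1+1+1+0+1+0 mod 2 = 1
  c[8] = d·G[:,8] = (00001111010)·(00001000000) mod 2 = 0+0+0+0+1+0+0+0+0+0+0 mod 2 = 1
  c[9] = d·G[:,9] = (00001111010)·(00000100000) mod 2 = 0+0+0+0+0+1+0+0+0+0+0 mod 2 = 1
  c[10] = d·G[:,10] = (00001111010)·(00000010000) mod 2 = 0+0+0+0+0+0+1+0+0+0+0 mod 2 = 1
  c[11] = d·G[:,11] = (00001111010)·(00000001000) mod 2 = 0+0+0+0+0+0+0+1+0+0+0 mod 2 = 1
  c[12] = d·G[:,12] = (00001111010)·(00000000100) mod 2 = 0+0+0+0+0+0+0+0+0+0+0 mod 2 = 0
  c[13] = d·G[:,13] = (00001111010)·(00000000010) mod 2 = 0+0+0+0+0+0+0+0+0+1+0 mod 2 = 1
  c[14] = d·G[:,14] = (00001111010)·(00000000001) mod 2 = 0+0+0+0+0+0+0+0+0+0+0 mod 2 = 0
Codeword = 010000011111010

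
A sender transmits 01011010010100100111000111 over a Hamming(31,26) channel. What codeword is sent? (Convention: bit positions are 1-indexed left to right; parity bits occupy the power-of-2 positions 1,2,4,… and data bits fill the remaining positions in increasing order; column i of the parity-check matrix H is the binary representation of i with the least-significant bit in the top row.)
Codeword c = d · G (mod 2), d = 01011010010100100111000111:
  c[0] = d·G[:,0] = (01011010010100100111000111)·(11011010101101010101010101) mod 2 = 0+1+0+1+1+0+1+0+0+0+0+1+0+0+0+0+0+1+0+1+0+0+0+1+0+1 mod 2 = 1
  c[1] = d·G[:,1] = (01011010010100100111000111)·(10110110011011001100110011) mod 2 = 0+0+0+1+0+0+1+0+0+1+0+0+0+0+0+0+0+1+0+0+0+0+0+0+1+1 mod 2 = 0
  c[2] = d·G[:,2] = (01011010010100100111000111)·(10000000000000000000000000) mod 2 = 0+0+0+0+0+0+0+0+0+0+0+0+0+0+0+0+0+0+0+0+0+0+0+0+0+0 mod 2 = 0
  c[3] = d·G[:,3] = (01011010010100100111000111)·(01110001111000111100001111) mod 2 = 0+1+0+1+0+0+0+0+0+1+0+0+0+0+1+0+0+1+0+0+0+0+0+1+1+1 mod 2 = 0
  c[4] = d·G[:,4] = (01011010010100100111000111)·(01000000000000000000000000) mod 2 = 0+1+0+0+0+0+0+0+0+0+0+0+0+0+0+0+0+0+0+0+0+0+0+0+0+0 mod 2 = 1
  c[5] = d·G[:,5] = (01011010010100100111000111)·(00100000000000000000000000) mod 2 = 0+0+0+0+0+0+0+0+0+0+0+0+0+0+0+0+0+0+0+0+0+0+0+0+0+0 mod 2 = 0
  c[6] = d·G[:,6] = (01011010010100100111000111)·(00010000000000000000000000) mod 2 = 0+0+0+1+0+0+0+0+0+0+0+0+0+0+0+0+0+0+0+0+0+0+0+0+0+0 mod 2 = 1
  c[7] = d·G[:,7] = (01011010010100100111000111)·(00001111111000000011111111) mod 2 = 0+0+0+0+1+0+1+0+0+1+0+0+0+0+0+0+0+0+1+1+0+0+0+1+1+1 mod 2 = 0
  c[8] = d·G[:,8] = (01011010010100100111000111)·(00001000000000000000000000) mod 2 = 0+0+0+0+1+0+0+0+0+0+0+0+0+0+0+0+0+0+0+0+0+0+0+0+0+0 mod 2 = 1
  c[9] = d·G[:,9] = (01011010010100100111000111)·(00000100000000000000000000) mod 2 = 0+0+0+0+0+0+0+0+0+0+0+0+0+0+0+0+0+0+0+0+0+0+0+0+0+0 mod 2 = 0
  c[10] = d·G[:,10] = (01011010010100100111000111)·(00000010000000000000000000) mod 2 = 0+0+0+0+0+0+1+0+0+0+0+0+0+0+0+0+0+0+0+0+0+0+0+0+0+0 mod 2 = 1
  c[11] = d·G[:,11] = (01011010010100100111000111)·(00000001000000000000000000) mod 2 = 0+0+0+0+0+0+0+0+0+0+0+0+0+0+0+0+0+0+0+0+0+0+0+0+0+0 mod 2 = 0
  c[12] = d·G[:,12] = (01011010010100100111000111)·(00000000100000000000000000) mod 2 = 0+0+0+0+0+0+0+0+0+0+0+0+0+0+0+0+0+0+0+0+0+0+0+0+0+0 mod 2 = 0
  c[13] = d·G[:,13] = (01011010010100100111000111)·(00000000010000000000000000) mod 2 = 0+0+0+0+0+0+0+0+0+1+0+0+0+0+0+0+0+0+0+0+0+0+0+0+0+0 mod 2 = 1
  c[14] = d·G[:,14] = (01011010010100100111000111)·(00000000001000000000000000) mod 2 = 0+0+0+0+0+0+0+0+0+0+0+0+0+0+0+0+0+0+0+0+0+0+0+0+0+0 mod 2 = 0
  c[15] = d·G[:,15] = (01011010010100100111000111)·(00000000000111111111111111) mod 2 = 0+0+0+0+0+0+0+0+0+0+0+1+0+0+1+0+0+1+1+1+0+0+0+1+1+1 mod 2 = 0
  c[16] = d·G[:,16] = (01011010010100100111000111)·(00000000000100000000000000) mod 2 = 0+0+0+0+0+0+0+0+0+0+0+1+0+0+0+0+0+0+0+0+0+0+0+0+0+0 mod 2 = 1
  c[17] = d·G[:,17] = (01011010010100100111000111)·(00000000000010000000000000) mod 2 = 0+0+0+0+0+0+0+0+0+0+0+0+0+0+0+0+0+0+0+0+0+0+0+0+0+0 mod 2 = 0
  c[18] = d·G[:,18] = (01011010010100100111000111)·(00000000000001000000000000) mod 2 = 0+0+0+0+0+0+0+0+0+0+0+0+0+0+0+0+0+0+0+0+0+0+0+0+0+0 mod 2 = 0
  c[19] = d·G[:,19] = (01011010010100100111000111)·(00000000000000100000000000) mod 2 = 0+0+0+0+0+0+0+0+0+0+0+0+0+0+1+0+0+0+0+0+0+0+0+0+0+0 mod 2 = 1
  c[20] = d·G[:,20] = (01011010010100100111000111)·(00000000000000010000000000) mod 2 = 0+0+0+0+0+0+0+0+0+0+0+0+0+0+0+0+0+0+0+0+0+0+0+0+0+0 mod 2 = 0
  c[21] = d·G[:,21] = (01011010010100100111000111)·(00000000000000001000000000) mod 2 = 0+0+0+0+0+0+0+0+0+0+0+0+0+0+0+0+0+0+0+0+0+0+0+0+0+0 mod 2 = 0
  c[22] = d·G[:,22] = (01011010010100100111000111)·(00000000000000000100000000) mod 2 = 0+0+0+0+0+0+0+0+0+0+0+0+0+0+0+0+0+1+0+0+0+0+0+0+0+0 mod 2 = 1
  c[23] = d·G[:,23] = (01011010010100100111000111)·(00000000000000000010000000) mod 2 = 0+0+0+0+0+0+0+0+0+0+0+0+0+0+0+0+0+0+1+0+0+0+0+0+0+0 mod 2 = 1
  c[24] = d·G[:,24] = (01011010010100100111000111)·(00000000000000000001000000) mod 2 = 0+0+0+0+0+0+0+0+0+0+0+0+0+0+0+0+0+0+0+1+0+0+0+0+0+0 mod 2 = 1
  c[25] = d·G[:,25] = (01011010010100100111000111)·(00000000000000000000100000) mod 2 = 0+0+0+0+0+0+0+0+0+0+0+0+0+0+0+0+0+0+0+0+0+0+0+0+0+0 mod 2 = 0
  c[26] = d·G[:,26] = (01011010010100100111000111)·(00000000000000000000010000) mod 2 = 0+0+0+0+0+0+0+0+0+0+0+0+0+0+0+0+0+0+0+0+0+0+0+0+0+0 mod 2 = 0
  c[27] = d·G[:,27] = (01011010010100100111000111)·(00000000000000000000001000) mod 2 = 0+0+0+0+0+0+0+0+0+0+0+0+0+0+0+0+0+0+0+0+0+0+0+0+0+0 mod 2 = 0
  c[28] = d·G[:,28] = (01011010010100100111000111)·(00000000000000000000000100) mod 2 = 0+0+0+0+0+0+0+0+0+0+0+0+0+0+0+0+0+0+0+0+0+0+0+1+0+0 mod 2 = 1
  c[29] = d·G[:,29] = (01011010010100100111000111)·(00000000000000000000000010) mod 2 = 0+0+0+0+0+0+0+0+0+0+0+0+0+0+0+0+0+0+0+0+0+0+0+0+1+0 mod 2 = 1
  c[30] = d·G[:,30] = (01011010010100100111000111)·(00000000000000000000000001) mod 2 = 0+0+0+0+0+0+0+0+0+0+0+0+0+0+0+0+0+0+0+0+0+0+0+0+0+1 mod 2 = 1
Codeword = 1000101010100100100100111000111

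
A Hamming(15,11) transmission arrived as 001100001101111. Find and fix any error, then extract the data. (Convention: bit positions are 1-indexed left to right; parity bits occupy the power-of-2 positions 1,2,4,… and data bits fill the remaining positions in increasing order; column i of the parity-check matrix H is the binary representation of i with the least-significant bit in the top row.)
Syndrome s = H · r^T (mod 2), r = 001100001101111:
  s[0] = (101010101010101)·(001100001101111) mod 2 = 0+0+1+0+0+0+0+0+1+0+0+0+1+0+1 mod 2 = 0
  s[1] = (011001100110011)·(001100001101111) mod 2 = 0+0+1+0+0+0+0+0+0+1+0+0+0+1+1 mod 2 = 0
  s[2] = (000111100001111)·(001100001101111) mod 2 = 0+0+0+1+0+0+0+0+0+0+0+1+1+1+1 mod 2 = 1
  s[3] = (000000011111111)·(001100001101111) mod 2 = 0+0+0+0+0+0+0+0+1+1+0+1+1+1+1 mod 2 = 0
Syndrome = 0010
Column 4 of H equals this syndrome → error at bit 4 (1-indexed).
Flip bit 4: 001100001101111 → 001000001101111
Extract data bits at positions {3,5,6,7,9,10,11,12,13,14,15}: 10001101111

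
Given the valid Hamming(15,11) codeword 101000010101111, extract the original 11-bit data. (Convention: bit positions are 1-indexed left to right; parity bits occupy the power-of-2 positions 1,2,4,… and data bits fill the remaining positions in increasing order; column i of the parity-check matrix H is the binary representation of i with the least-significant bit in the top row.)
Parity bits occupy power-of-2 positions; data bits are at positions {3,5,6,7,9,10,11,12,13,14,15} (1-indexed).
Extract: c[3]=1 c[5]=0 c[6]=0 c[7]=0 c[9]=0 c[10]=1 c[11]=0 c[12]=1 c[13]=1 c[14]=1 c[15]=1
Data = 10000101111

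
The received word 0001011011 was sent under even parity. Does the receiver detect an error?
Sum of received bits: 0+0+0+1+0+1+1+0+1+1 = 5; 5 mod 2 = 1. Result is 1 ≠ 0 → error detected.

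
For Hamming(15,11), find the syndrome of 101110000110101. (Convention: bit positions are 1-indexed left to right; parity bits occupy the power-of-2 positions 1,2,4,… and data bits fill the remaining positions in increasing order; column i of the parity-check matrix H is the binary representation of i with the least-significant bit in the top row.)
Syndrome s = H · r^T (mod 2), r = 101110000110101:
  s[0] = (101010101010101)·(101110000110101) mod 2 = 1+0+1+0+1+0+0+0+0+0+1+0+1+0+1 mod 2 = 0
  s[1] = (011001100110011)·(101110000110101) mod 2 = 0+0+1+0+0+0+0+0+0+1+1+0+0+0+1 mod 2 = 0
  s[2] = (000111100001111)·(101110000110101) mod 2 = 0+0+0+1+1+0+0+0+0+0+0+0+1+0+1 mod 2 = 0
  s[3] = (000000011111111)·(101110000110101) mod 2 = 0+0+0+0+0+0+0+0+0+1+1+0+1+0+1 mod 2 = 0
Syndrome = 0000
s = 0: no error detected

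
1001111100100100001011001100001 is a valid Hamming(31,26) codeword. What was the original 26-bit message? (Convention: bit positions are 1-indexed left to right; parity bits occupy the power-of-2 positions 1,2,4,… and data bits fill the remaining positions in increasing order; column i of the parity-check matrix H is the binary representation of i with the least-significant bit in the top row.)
Parity bits occupy power-of-2 positions; data bits are at positions {3,5,6,7,9,10,11,12,13,14,15,17,18,19,20,21,22,23,24,25,26,27,28,29,30,31} (1-indexed).
Extract: c[3]=0 c[5]=1 c[6]=1 c[7]=1 c[9]=0 c[10]=0 c[11]=1 c[12]=0 c[13]=0 c[14]=1 c[15]=0 c[17]=0 c[18]=0 c[19]=1 c[20]=0 c[21]=1 c[22]=1 c[23]=0 c[24]=0 c[25]=1 c[26]=1 c[27]=0 c[28]=0 c[29]=0 c[30]=0 c[31]=1
Data = 01110010010001011001100001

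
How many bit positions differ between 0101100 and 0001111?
XOR = 0100011, count of 1s = 3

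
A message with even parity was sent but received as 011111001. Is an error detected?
Sum of received bits: 0+1+1+1+1+1+0+0+1 = 6; 6 mod 2 = 0. Result is 0 → no error detected.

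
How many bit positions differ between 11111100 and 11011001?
XOR = 00100101, count of 1s = 3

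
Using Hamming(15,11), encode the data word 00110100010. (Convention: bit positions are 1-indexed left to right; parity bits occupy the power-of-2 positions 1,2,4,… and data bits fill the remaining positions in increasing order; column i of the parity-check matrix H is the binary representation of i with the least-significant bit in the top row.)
Codeword c = d · G (mod 2), d = 00110100010:
  c[0] = d·G[:,0] = (00110100010)·(11011010101) mod 2 = 0+0+0+1+0+0+0+0+0+0+0 mod 2 = 1
  c[1] = d·G[:,1] = (00110100010)·(10110110011) mod 2 = 0+0+1+1+0+1+0+0+0+1+0 mod 2 = 0
  c[2] = d·G[:,2] = (00110100010)·(10000000000) mod 2 = 0+0+0+0+0+0+0+0+0+0+0 mod 2 = 0
  c[3] = d·G[:,3] = (00110100010)·(01110001111) mod 2 = 0+0+1+1+0+0+0+0+0+1+0 mod 2 = 1
  c[4] = d·G[:,4] = (00110100010)·(01000000000) mod 2 = 0+0+0+0+0+0+0+0+0+0+0 mod 2 = 0
  c[5] = d·G[:,5] = (00110100010)·(00100000000) mod 2 = 0+0+1+0+0+0+0+0+0+0+0 mod 2 = 1
  c[6] = d·G[:,6] = (00110100010)·(00010000000) mod 2 = 0+0+0+1+0+0+0+0+0+0+0 mod 2 = 1
  c[7] = d·G[:,7] = (00110100010)·(00001111111) mod 2 = 0+0+0+0+0+1+0+0+0+1+0 mod 2 = 0
  c[8] = d·G[:,8] = (00110100010)·(00001000000) mod 2 = 0+0+0+0+0+0+0+0+0+0+0 mod 2 = 0
  c[9] = d·G[:,9] = (00110100010)·(00000100000) mod 2 = 0+0+0+0+0+1+0+0+0+0+0 mod 2 = 1
  c[10] = d·G[:,10] = (00110100010)·(00000010000) mod 2 = 0+0+0+0+0+0+0+0+0+0+0 mod 2 = 0
  c[11] = d·G[:,11] = (00110100010)·(00000001000) mod 2 = 0+0+0+0+0+0+0+0+0+0+0 mod 2 = 0
  c[12] = d·G[:,12] = (00110100010)·(00000000100) mod 2 = 0+0+0+0+0+0+0+0+0+0+0 mod 2 = 0
  c[13] = d·G[:,13] = (00110100010)·(00000000010) mod 2 = 0+0+0+0+0+0+0+0+0+1+0 mod 2 = 1
  c[14] = d·G[:,14] = (00110100010)·(00000000001) mod 2 = 0+0+0+0+0+0+0+0+0+0+0 mod 2 = 0
Codeword = 100101100100010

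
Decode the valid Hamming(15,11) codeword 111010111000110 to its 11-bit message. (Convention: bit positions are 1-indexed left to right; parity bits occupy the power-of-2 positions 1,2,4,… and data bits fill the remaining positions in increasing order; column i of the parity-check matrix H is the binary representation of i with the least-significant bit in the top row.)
Parity bits occupy power-of-2 positions; data bits are at positions {3,5,6,7,9,10,11,12,13,14,15} (1-indexed).
Extract: c[3]=1 c[5]=1 c[6]=0 c[7]=1 c[9]=1 c[10]=0 c[11]=0 c[12]=0 c[13]=1 c[14]=1 c[15]=0
Data = 11011000110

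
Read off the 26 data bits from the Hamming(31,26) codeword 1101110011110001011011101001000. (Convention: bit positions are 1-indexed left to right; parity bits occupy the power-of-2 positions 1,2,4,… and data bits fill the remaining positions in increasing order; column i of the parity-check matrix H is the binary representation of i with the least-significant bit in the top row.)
Parity bits occupy power-of-2 positions; data bits are at positions {3,5,6,7,9,10,11,12,13,14,15,17,18,19,20,21,22,23,24,25,26,27,28,29,30,31} (1-indexed).
Extract: c[3]=0 c[5]=1 c[6]=1 c[7]=0 c[9]=1 c[10]=1 c[11]=1 c[12]=1 c[13]=0 c[14]=0 c[15]=0 c[17]=0 c[18]=1 c[19]=1 c[20]=0 c[21]=1 c[22]=1 c[23]=1 c[24]=0 c[25]=1 c[26]=0 c[27]=0 c[28]=1 c[29]=0 c[30]=0 c[31]=0
Data = 01101111000011011101001000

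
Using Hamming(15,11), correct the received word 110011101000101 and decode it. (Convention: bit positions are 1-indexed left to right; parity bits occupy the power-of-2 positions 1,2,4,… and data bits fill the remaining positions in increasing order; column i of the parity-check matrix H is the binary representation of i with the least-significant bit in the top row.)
Syndrome s = H · r^T (mod 2), r = 110011101000101:
  s[0] = (101010101010101)·(110011101000101) mod 2 = 1+0+0+0+1+0+1+0+1+0+0+0+1+0+1 mod 2 = 0
  s[1] = (011001100110011)·(110011101000101) mod 2 = 0+1+0+0+0+1+1+0+0+0+0+0+0+0+1 mod 2 = 0
  s[2] = (000111100001111)·(110011101000101) mod 2 = 0+0+0+0+1+1+1+0+0+0+0+0+1+0+1 mod 2 = 1
  s[3] = (000000011111111)·(110011101000101) mod 2 = 0+0+0+0+0+0+0+0+1+0+0+0+1+0+1 mod 2 = 1
Syndrome = 0011
Column 12 of H equals this syndrome → error at bit 12 (1-indexed).
Flip bit 12: 110011101000101 → 110011101001101
Extract data bits at positions {3,5,6,7,9,10,11,12,13,14,15}: 01111001101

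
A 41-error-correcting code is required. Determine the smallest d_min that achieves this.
Correcting t errors requires d_min ≥ 2t + 1 = 2·41 + 1 = 83.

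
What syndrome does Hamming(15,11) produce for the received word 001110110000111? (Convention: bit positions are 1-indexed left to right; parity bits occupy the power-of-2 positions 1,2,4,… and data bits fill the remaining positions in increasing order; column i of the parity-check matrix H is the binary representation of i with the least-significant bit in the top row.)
Syndrome s = H · r^T (mod 2), r = 001110110000111:
  s[0] = (101010101010101)·(001110110000111) mod 2 = 0+0+1+0+1+0+1+0+0+0+0+0+1+0+1 mod 2 = 1
  s[1] = (011001100110011)·(001110110000111) mod 2 = 0+0+1+0+0+0+1+0+0+0+0+0+0+1+1 mod 2 = 0
  s[2] = (000111100001111)·(001110110000111) mod 2 = 0+0+0+1+1+0+1+0+0+0+0+0+1+1+1 mod 2 = 0
  s[3] = (000000011111111)·(001110110000111) mod 2 = 0+0+0+0+0+0+0+1+0+0+0+0+1+1+1 mod 2 = 0
Syndrome = 1000
Non-zero syndrome: error at position 1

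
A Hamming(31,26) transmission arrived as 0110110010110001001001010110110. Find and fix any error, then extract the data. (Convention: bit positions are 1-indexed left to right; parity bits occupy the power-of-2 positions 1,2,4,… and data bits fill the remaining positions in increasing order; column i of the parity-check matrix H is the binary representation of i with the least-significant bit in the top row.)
Syndrome s = H · r^T (mod 2), r = 0110110010110001001001010110110:
  s[0] = (1010101010101010101010101010101)·(0110110010110001001001010110110) mod 2 = 0+0+1+0+1+0+0+0+1+0+1+0+0+0+0+0+0+0+1+0+0+0+0+0+0+0+1+0+1+0+0 mod 2 = 1
  s[1] = (0110011001100110011001100110011)·(0110110010110001001001010110110) mod 2 = 0+1+1+0+0+1+0+0+0+0+1+0+0+0+0+0+0+0+1+0+0+1+0+0+0+1+1+0+0+1+0 mod 2 = 1
  s[2] = (0001111000011110000111100001111)·(0110110010110001001001010110110) mod 2 = 0+0+0+0+1+1+0+0+0+0+0+1+0+0+0+0+0+0+0+0+0+1+0+0+0+0+0+0+1+1+0 mod 2 = 0
  s[3] = (0000000111111110000000011111111)·(0110110010110001001001010110110) mod 2 = 0+0+0+0+0+0+0+0+1+0+1+1+0+0+0+0+0+0+0+0+0+0+0+1+0+1+1+0+1+1+0 mod 2 = 0
  s[4] = (0000000000000001111111111111111)·(0110110010110001001001010110110) mod 2 = 0+0+0+0+0+0+0+0+0+0+0+0+0+0+0+1+0+0+1+0+0+1+0+1+0+1+1+0+1+1+0 mod 2 = 0
Syndrome = 11000
Column 3 of H equals this syndrome → error at bit 3 (1-indexed).
Flip bit 3: 0110110010110001001001010110110 → 0100110010110001001001010110110
Extract data bits at positions {3,5,6,7,9,10,11,12,13,14,15,17,18,19,20,21,22,23,24,25,26,27,28,29,30,31}: 01101011000001001010110110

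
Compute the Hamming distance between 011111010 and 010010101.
XOR = 001101111, count of 1s = 6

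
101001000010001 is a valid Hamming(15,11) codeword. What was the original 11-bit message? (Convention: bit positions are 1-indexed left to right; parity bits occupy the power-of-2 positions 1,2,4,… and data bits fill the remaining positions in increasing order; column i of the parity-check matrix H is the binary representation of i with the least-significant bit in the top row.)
Parity bits occupy power-of-2 positions; data bits are at positions {3,5,6,7,9,10,11,12,13,14,15} (1-indexed).
Extract: c[3]=1 c[5]=0 c[6]=1 c[7]=0 c[9]=0 c[10]=0 c[11]=1 c[12]=0 c[13]=0 c[14]=0 c[15]=1
Data = 10100010001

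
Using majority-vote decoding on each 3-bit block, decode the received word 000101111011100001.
Split into 3-bit blocks and majority-vote each:
  block 1 = 000: 0 ones, 3 zeros → 0
  block 2 = 101: 2 ones, 1 zeros → 1
  block 3 = 111: 3 ones, 0 zeros → 1
  block 4 = 011: 2 ones, 1 zeros → 1
  block 5 = 100: 1 ones, 2 zeros → 0
  block 6 = 001: 1 ones, 2 zeros → 0
Decoded = 011100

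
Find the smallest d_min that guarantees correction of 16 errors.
Correcting t errors requires d_min ≥ 2t + 1 = 2·16 + 1 = 33.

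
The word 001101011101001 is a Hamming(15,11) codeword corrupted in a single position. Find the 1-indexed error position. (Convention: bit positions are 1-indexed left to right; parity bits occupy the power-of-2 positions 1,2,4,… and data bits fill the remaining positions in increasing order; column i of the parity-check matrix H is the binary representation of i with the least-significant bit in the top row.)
Syndrome s = H · r^T (mod 2), r = 001101011101001:
  s[0] = (101010101010101)·(001101011101001) mod 2 = 0+0+1+0+0+0+0+0+1+0+0+0+0+0+1 mod 2 = 1
  s[1] = (011001100110011)·(001101011101001) mod 2 = 0+0+1+0+0+1+0+0+0+1+0+0+0+0+1 mod 2 = 0
  s[2] = (000111100001111)·(001101011101001) mod 2 = 0+0+0+1+0+1+0+0+0+0+0+1+0+0+1 mod 2 = 0
  s[3] = (000000011111111)·(001101011101001) mod 2 = 0+0+0+0+0+0+0+1+1+1+0+1+0+0+1 mod 2 = 1
Syndrome = 1001
Column i of H is the binary representation of i, so the syndrome is the binary index of the flipped bit.
Read s = 1001 with s[0] as LSB: 1·2^0 + 0·2^1 + 0·2^2 + 1·2^3 = 9.
Error is at bit position 9.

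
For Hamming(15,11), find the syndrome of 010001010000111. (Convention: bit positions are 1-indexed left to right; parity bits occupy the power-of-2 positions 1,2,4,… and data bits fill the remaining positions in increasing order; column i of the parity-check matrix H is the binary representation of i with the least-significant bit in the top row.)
Syndrome s = H · r^T (mod 2), r = 010001010000111:
  s[0] = (101010101010101)·(010001010000111) mod 2 = 0+0+0+0+0+0+0+0+0+0+0+0+1+0+1 mod 2 = 0
  s[1] = (011001100110011)·(010001010000111) mod 2 = 0+1+0+0+0+1+0+0+0+0+0+0+0+1+1 mod 2 = 0
  s[2] = (000111100001111)·(010001010000111) mod 2 = 0+0+0+0+0+1+0+0+0+0+0+0+1+1+1 mod 2 = 0
  s[3] = (000000011111111)·(010001010000111) mod 2 = 0+0+0+0+0+0+0+1+0+0+0+0+1+1+1 mod 2 = 0
Syndrome = 0000
s = 0: no error detected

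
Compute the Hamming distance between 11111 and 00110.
XOR = 11001, count of 1s = 3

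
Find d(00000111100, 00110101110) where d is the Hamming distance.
XOR = 00110010010, count of 1s = 4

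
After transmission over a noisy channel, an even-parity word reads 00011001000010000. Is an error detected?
Sum of received bits: 0+0+0+1+1+0+0+1+0+0+0+0+1+0+0+0+0 = 4; 4 mod 2 = 0. Result is 0 → no error detected.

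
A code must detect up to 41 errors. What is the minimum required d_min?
Detecting e errors requires d_min ≥ e + 1 = 41 + 1 = 42.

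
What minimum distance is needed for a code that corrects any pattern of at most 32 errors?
Correcting t errors requires d_min ≥ 2t + 1 = 2·32 + 1 = 65.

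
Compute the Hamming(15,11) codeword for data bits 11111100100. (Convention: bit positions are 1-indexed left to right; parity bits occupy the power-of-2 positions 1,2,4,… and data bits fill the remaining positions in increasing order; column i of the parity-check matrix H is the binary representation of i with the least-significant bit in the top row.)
Codeword c = d · G (mod 2), d = 11111100100:
  c[0] = d·G[:,0] = (11111100100)·(11011010101) mod 2 = 1+1+0+1+1+0+0+0+1+0+0 mod 2 = 1
  c[1] = d·G[:,1] = (11111100100)·(10110110011) mod 2 = 1+0+1+1+0+1+0+0+0+0+0 mod 2 = 0
  c[2] = d·G[:,2] = (11111100100)·(10000000000) mod 2 = 1+0+0+0+0+0+0+0+0+0+0 mod 2 = 1
  c[3] = d·G[:,3] = (11111100100)·(01110001111) mod 2 = 0+1+1+1+0+0+0+0+1+0+0 mod 2 = 0
  c[4] = d·G[:,4] = (11111100100)·(01000000000) mod 2 = 0+1+0+0+0+0+0+0+0+0+0 mod 2 = 1
  c[5] = d·G[:,5] = (11111100100)·(00100000000) mod 2 = 0+0+1+0+0+0+0+0+0+0+0 mod 2 = 1
  c[6] = d·G[:,6] = (11111100100)·(00010000000) mod 2 = 0+0+0+1+0+0+0+0+0+0+0 mod 2 = 1
  c[7] = d·G[:,7] = (11111100100)·(00001111111) mod 2 = 0+0+0+0+1+1+0+0+1+0+0 mod 2 = 1
  c[8] = d·G[:,8] = (11111100100)·(00001000000) mod 2 = 0+0+0+0+1+0+0+0+0+0+0 mod 2 = 1
  c[9] = d·G[:,9] = (11111100100)·(00000100000) mod 2 = 0+0+0+0+0+1+0+0+0+0+0 mod 2 = 1
  c[10] = d·G[:,10] = (11111100100)·(00000010000) mod 2 = 0+0+0+0+0+0+0+0+0+0+0 mod 2 = 0
  c[11] = d·G[:,11] = (11111100100)·(00000001000) mod 2 = 0+0+0+0+0+0+0+0+0+0+0 mod 2 = 0
  c[12] = d·G[:,12] = (11111100100)·(00000000100) mod 2 = 0+0+0+0+0+0+0+0+1+0+0 mod 2 = 1
  c[13] = d·G[:,13] = (11111100100)·(00000000010) mod 2 = 0+0+0+0+0+0+0+0+0+0+0 mod 2 = 0
  c[14] = d·G[:,14] = (11111100100)·(00000000001) mod 2 = 0+0+0+0+0+0+0+0+0+0+0 mod 2 = 0
Codeword = 101011111100100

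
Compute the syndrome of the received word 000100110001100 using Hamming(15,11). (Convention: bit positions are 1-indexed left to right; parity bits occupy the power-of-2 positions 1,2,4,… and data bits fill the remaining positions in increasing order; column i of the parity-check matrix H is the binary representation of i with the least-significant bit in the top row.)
Syndrome s = H · r^T (mod 2), r = 000100110001100:
  s[0] = (101010101010101)·(000100110001100) mod 2 = 0+0+0+0+0+0+1+0+0+0+0+0+1+0+0 mod 2 = 0
  s[1] = (011001100110011)·(000100110001100) mod 2 = 0+0+0+0+0+0+1+0+0+0+0+0+0+0+0 mod 2 = 1
  s[2] = (000111100001111)·(000100110001100) mod 2 = 0+0+0+1+0+0+1+0+0+0+0+1+1+0+0 mod 2 = 0
  s[3] = (000000011111111)·(000100110001100) mod 2 = 0+0+0+0+0+0+0+1+0+0+0+1+1+0+0 mod 2 = 1
Syndrome = 0101
Non-zero syndrome: error at position 10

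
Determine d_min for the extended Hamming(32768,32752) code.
d_min = 4 (adding an overall parity bit to Hamming(32767,32752) raises d_min from 3 to 4).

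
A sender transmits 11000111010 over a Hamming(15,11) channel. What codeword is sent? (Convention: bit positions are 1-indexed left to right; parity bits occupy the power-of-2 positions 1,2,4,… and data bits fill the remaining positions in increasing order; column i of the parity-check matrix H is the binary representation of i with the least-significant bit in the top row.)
Codeword c = d · G (mod 2), d = 11000111010:
  c[0] = d·G[:,0] = (11000111010)·(11011010101) mod 2 = 1+1+0+0+0+0+1+0+0+0+0 mod 2 = 1
  c[1] = d·G[:,1] = (11000111010)·(10110110011) mod 2 = 1+0+0+0+0+1+1+0+0+1+0 mod 2 = 0
  c[2] = d·G[:,2] = (11000111010)·(10000000000) mod 2 = 1+0+0+0+0+0+0+0+0+0+0 mod 2 = 1
  c[3] = d·G[:,3] = (11000111010)·(01110001111) mod 2 = 0+1+0+0+0+0+0+1+0+1+0 mod 2 = 1
  c[4] = d·G[:,4] = (11000111010)·(01000000000) mod 2 = 0+1+0+0+0+0+0+0+0+0+0 mod 2 = 1
  c[5] = d·G[:,5] = (11000111010)·(00100000000) mod 2 = 0+0+0+0+0+0+0+0+0+0+0 mod 2 = 0
  c[6] = d·G[:,6] = (11000111010)·(00010000000) mod 2 = 0+0+0+0+0+0+0+0+0+0+0 mod 2 = 0
  c[7] = d·G[:,7] = (11000111010)·(00001111111) mod 2 = 0+0+0+0+0+1+1+1+0+1+0 mod 2 = 0
  c[8] = d·G[:,8] = (11000111010)·(00001000000) mod 2 = 0+0+0+0+0+0+0+0+0+0+0 mod 2 = 0
  c[9] = d·G[:,9] = (11000111010)·(00000100000) mod 2 = 0+0+0+0+0+1+0+0+0+0+0 mod 2 = 1
  c[10] = d·G[:,10] = (11000111010)·(00000010000) mod 2 = 0+0+0+0+0+0+1+0+0+0+0 mod 2 = 1
  c[11] = d·G[:,11] = (11000111010)·(00000001000) mod 2 = 0+0+0+0+0+0+0+1+0+0+0 mod 2 = 1
  c[12] = d·G[:,12] = (11000111010)·(00000000100) mod 2 = 0+0+0+0+0+0+0+0+0+0+0 mod 2 = 0
  c[13] = d·G[:,13] = (11000111010)·(00000000010) mod 2 = 0+0+0+0+0+0+0+0+0+1+0 mod 2 = 1
  c[14] = d·G[:,14] = (11000111010)·(00000000001) mod 2 = 0+0+0+0+0+0+0+0+0+0+0 mod 2 = 0
Codeword = 101110000111010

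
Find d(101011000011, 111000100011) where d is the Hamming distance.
XOR = 010011100000, count of 1s = 4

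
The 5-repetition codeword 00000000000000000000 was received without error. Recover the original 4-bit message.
Split into 5-bit blocks: 00000 00000 00000 00000
Data = 0000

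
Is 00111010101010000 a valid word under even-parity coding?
Sum of all bits: 0+0+1+1+1+0+1+0+1+0+1+0+1+0+0+0+0 = 7; 7 mod 2 = 1. Result is 1 → parity error detected.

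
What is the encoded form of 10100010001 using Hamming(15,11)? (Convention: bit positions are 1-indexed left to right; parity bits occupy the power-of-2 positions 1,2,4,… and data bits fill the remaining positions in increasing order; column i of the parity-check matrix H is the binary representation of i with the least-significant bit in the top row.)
Codeword c = d · G (mod 2), d = 10100010001:
  c[0] = d·G[:,0] = (10100010001)·(11011010101) mod 2 = 1+0+0+0+0+0+1+0+0+0+1 mod 2 = 1
  c[1] = d·G[:,1] = (10100010001)·(10110110011) mod 2 = 1+0+1+0+0+0+1+0+0+0+1 mod 2 = 0
  c[2] = d·G[:,2] = (10100010001)·(10000000000) mod 2 = 1+0+0+0+0+0+0+0+0+0+0 mod 2 = 1
  c[3] = d·G[:,3] = (10100010001)·(01110001111) mod 2 = 0+0+1+0+0+0+0+0+0+0+1 mod 2 = 0
  c[4] = d·G[:,4] = (10100010001)·(01000000000) mod 2 = 0+0+0+0+0+0+0+0+0+0+0 mod 2 = 0
  c[5] = d·G[:,5] = (10100010001)·(00100000000) mod 2 = 0+0+1+0+0+0+0+0+0+0+0 mod 2 = 1
  c[6] = d·G[:,6] = (10100010001)·(00010000000) mod 2 = 0+0+0+0+0+0+0+0+0+0+0 mod 2 = 0
  c[7] = d·G[:,7] = (10100010001)·(00001111111) mod 2 = 0+0+0+0+0+0+1+0+0+0+1 mod 2 = 0
  c[8] = d·G[:,8] = (10100010001)·(00001000000) mod 2 = 0+0+0+0+0+0+0+0+0+0+0 mod 2 = 0
  c[9] = d·G[:,9] = (10100010001)·(00000100000) mod 2 = 0+0+0+0+0+0+0+0+0+0+0 mod 2 = 0
  c[10] = d·G[:,10] = (10100010001)·(00000010000) mod 2 = 0+0+0+0+0+0+1+0+0+0+0 mod 2 = 1
  c[11] = d·G[:,11] = (10100010001)·(00000001000) mod 2 = 0+0+0+0+0+0+0+0+0+0+0 mod 2 = 0
  c[12] = d·G[:,12] = (10100010001)·(00000000100) mod 2 = 0+0+0+0+0+0+0+0+0+0+0 mod 2 = 0
  c[13] = d·G[:,13] = (10100010001)·(00000000010) mod 2 = 0+0+0+0+0+0+0+0+0+0+0 mod 2 = 0
  c[14] = d·G[:,14] = (10100010001)·(00000000001) mod 2 = 0+0+0+0+0+0+0+0+0+0+1 mod 2 = 1
Codeword = 101001000010001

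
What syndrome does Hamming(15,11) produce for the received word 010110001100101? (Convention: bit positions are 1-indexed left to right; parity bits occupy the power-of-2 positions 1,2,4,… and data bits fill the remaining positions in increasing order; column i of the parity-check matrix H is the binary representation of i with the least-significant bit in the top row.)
Syndrome s = H · r^T (mod 2), r = 010110001100101:
  s[0] = (101010101010101)·(010110001100101) mod 2 = 0+0+0+0+1+0+0+0+1+0+0+0+1+0+1 mod 2 = 0
  s[1] = (011001100110011)·(010110001100101) mod 2 = 0+1+0+0+0+0+0+0+0+1+0+0+0+0+1 mod 2 = 1
  s[2] = (000111100001111)·(010110001100101) mod 2 = 0+0+0+1+1+0+0+0+0+0+0+0+1+0+1 mod 2 = 0
  s[3] = (000000011111111)·(010110001100101) mod 2 = 0+0+0+0+0+0+0+0+1+1+0+0+1+0+1 mod 2 = 0
Syndrome = 0100
Non-zero syndrome: error at position 2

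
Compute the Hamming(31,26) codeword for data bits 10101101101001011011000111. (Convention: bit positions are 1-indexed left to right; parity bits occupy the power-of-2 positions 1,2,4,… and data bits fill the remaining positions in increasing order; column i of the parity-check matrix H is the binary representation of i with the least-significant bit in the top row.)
Codeword c = d · G (mod 2), d = 10101101101001011011000111:
  c[0] = d·G[:,0] = (10101101101001011011000111)·(11011010101101010101010101) mod 2 = 1+0+0+0+1+0+0+0+1+0+1+0+0+1+0+1+0+0+0+1+0+0+0+1+0+1 mod 2 = 1
  c[1] = d·G[:,1] = (10101101101001011011000111)·(10110110011011001100110011) mod 2 = 1+0+1+0+0+1+0+0+0+0+1+0+0+1+0+0+1+0+0+0+0+0+0+0+1+1 mod 2 = 0
  c[2] = d·G[:,2] = (10101101101001011011000111)·(10000000000000000000000000) mod 2 = 1+0+0+0+0+0+0+0+0+0+0+0+0+0+0+0+0+0+0+0+0+0+0+0+0+0 mod 2 = 1
  c[3] = d·G[:,3] = (10101101101001011011000111)·(01110001111000111100001111) mod 2 = 0+0+1+0+0+0+0+1+1+0+1+0+0+0+0+1+1+0+0+0+0+0+0+1+1+1 mod 2 = 1
  c[4] = d·G[:,4] = (10101101101001011011000111)·(01000000000000000000000000) mod 2 = 0+0+0+0+0+0+0+0+0+0+0+0+0+0+0+0+0+0+0+0+0+0+0+0+0+0 mod 2 = 0
  c[5] = d·G[:,5] = (10101101101001011011000111)·(00100000000000000000000000) mod 2 = 0+0+1+0+0+0+0+0+0+0+0+0+0+0+0+0+0+0+0+0+0+0+0+0+0+0 mod 2 = 1
  c[6] = d·G[:,6] = (10101101101001011011000111)·(00010000000000000000000000) mod 2 = 0+0+0+0+0+0+0+0+0+0+0+0+0+0+0+0+0+0+0+0+0+0+0+0+0+0 mod 2 = 0
  c[7] = d·G[:,7] = (10101101101001011011000111)·(00001111111000000011111111) mod 2 = 0+0+0+0+1+1+0+1+1+0+1+0+0+0+0+0+0+0+1+1+0+0+0+1+1+1 mod 2 = 0
  c[8] = d·G[:,8] = (10101101101001011011000111)·(00001000000000000000000000) mod 2 = 0+0+0+0+1+0+0+0+0+0+0+0+0+0+0+0+0+0+0+0+0+0+0+0+0+0 mod 2 = 1
  c[9] = d·G[:,9] = (10101101101001011011000111)·(00000100000000000000000000) mod 2 = 0+0+0+0+0+1+0+0+0+0+0+0+0+0+0+0+0+0+0+0+0+0+0+0+0+0 mod 2 = 1
  c[10] = d·G[:,10] = (10101101101001011011000111)·(00000010000000000000000000) mod 2 = 0+0+0+0+0+0+0+0+0+0+0+0+0+0+0+0+0+0+0+0+0+0+0+0+0+0 mod 2 = 0
  c[11] = d·G[:,11] = (10101101101001011011000111)·(00000001000000000000000000) mod 2 = 0+0+0+0+0+0+0+1+0+0+0+0+0+0+0+0+0+0+0+0+0+0+0+0+0+0 mod 2 = 1
  c[12] = d·G[:,12] = (10101101101001011011000111)·(00000000100000000000000000) mod 2 = 0+0+0+0+0+0+0+0+1+0+0+0+0+0+0+0+0+0+0+0+0+0+0+0+0+0 mod 2 = 1
  c[13] = d·G[:,13] = (10101101101001011011000111)·(00000000010000000000000000) mod 2 = 0+0+0+0+0+0+0+0+0+0+0+0+0+0+0+0+0+0+0+0+0+0+0+0+0+0 mod 2 = 0
  c[14] = d·G[:,14] = (10101101101001011011000111)·(00000000001000000000000000) mod 2 = 0+0+0+0+0+0+0+0+0+0+1+0+0+0+0+0+0+0+0+0+0+0+0+0+0+0 mod 2 = 1
  c[15] = d·G[:,15] = (10101101101001011011000111)·(00000000000111111111111111) mod 2 = 0+0+0+0+0+0+0+0+0+0+0+0+0+1+0+1+1+0+1+1+0+0+0+1+1+1 mod 2 = 0
  c[16] = d·G[:,16] = (10101101101001011011000111)·(00000000000100000000000000) mod 2 = 0+0+0+0+0+0+0+0+0+0+0+0+0+0+0+0+0+0+0+0+0+0+0+0+0+0 mod 2 = 0
  c[17] = d·G[:,17] = (10101101101001011011000111)·(00000000000010000000000000) mod 2 = 0+0+0+0+0+0+0+0+0+0+0+0+0+0+0+0+0+0+0+0+0+0+0+0+0+0 mod 2 = 0
  c[18] = d·G[:,18] = (10101101101001011011000111)·(00000000000001000000000000) mod 2 = 0+0+0+0+0+0+0+0+0+0+0+0+0+1+0+0+0+0+0+0+0+0+0+0+0+0 mod 2 = 1
  c[19] = d·G[:,19] = (10101101101001011011000111)·(00000000000000100000000000) mod 2 = 0+0+0+0+0+0+0+0+0+0+0+0+0+0+0+0+0+0+0+0+0+0+0+0+0+0 mod 2 = 0
  c[20] = d·G[:,20] = (10101101101001011011000111)·(00000000000000010000000000) mod 2 = 0+0+0+0+0+0+0+0+0+0+0+0+0+0+0+1+0+0+0+0+0+0+0+0+0+0 mod 2 = 1
  c[21] = d·G[:,21] = (10101101101001011011000111)·(00000000000000001000000000) mod 2 = 0+0+0+0+0+0+0+0+0+0+0+0+0+0+0+0+1+0+0+0+0+0+0+0+0+0 mod 2 = 1
  c[22] = d·G[:,22] = (10101101101001011011000111)·(00000000000000000100000000) mod 2 = 0+0+0+0+0+0+0+0+0+0+0+0+0+0+0+0+0+0+0+0+0+0+0+0+0+0 mod 2 = 0
  c[23] = d·G[:,23] = (10101101101001011011000111)·(00000000000000000010000000) mod 2 = 0+0+0+0+0+0+0+0+0+0+0+0+0+0+0+0+0+0+1+0+0+0+0+0+0+0 mod 2 = 1
  c[24] = d·G[:,24] = (10101101101001011011000111)·(00000000000000000001000000) mod 2 = 0+0+0+0+0+0+0+0+0+0+0+0+0+0+0+0+0+0+0+1+0+0+0+0+0+0 mod 2 = 1
  c[25] = d·G[:,25] = (10101101101001011011000111)·(00000000000000000000100000) mod 2 = 0+0+0+0+0+0+0+0+0+0+0+0+0+0+0+0+0+0+0+0+0+0+0+0+0+0 mod 2 = 0
  c[26] = d·G[:,26] = (10101101101001011011000111)·(00000000000000000000010000) mod 2 = 0+0+0+0+0+0+0+0+0+0+0+0+0+0+0+0+0+0+0+0+0+0+0+0+0+0 mod 2 = 0
  c[27] = d·G[:,27] = (10101101101001011011000111)·(00000000000000000000001000) mod 2 = 0+0+0+0+0+0+0+0+0+0+0+0+0+0+0+0+0+0+0+0+0+0+0+0+0+0 mod 2 = 0
  c[28] = d·G[:,28] = (10101101101001011011000111)·(00000000000000000000000100) mod 2 = 0+0+0+0+0+0+0+0+0+0+0+0+0+0+0+0+0+0+0+0+0+0+0+1+0+0 mod 2 = 1
  c[29] = d·G[:,29] = (10101101101001011011000111)·(00000000000000000000000010) mod 2 = 0+0+0+0+0+0+0+0+0+0+0+0+0+0+0+0+0+0+0+0+0+0+0+0+1+0 mod 2 = 1
  c[30] = d·G[:,30] = (10101101101001011011000111)·(00000000000000000000000001) mod 2 = 0+0+0+0+0+0+0+0+0+0+0+0+0+0+0+0+0+0+0+0+0+0+0+0+0+1 mod 2 = 1
Codeword = 1011010011011010001011011000111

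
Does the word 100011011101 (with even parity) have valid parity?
Sum of all bits: 1+0+0+0+1+1+0+1+1+1+0+1 = 7; 7 mod 2 = 1. Result is 1 → parity error detected.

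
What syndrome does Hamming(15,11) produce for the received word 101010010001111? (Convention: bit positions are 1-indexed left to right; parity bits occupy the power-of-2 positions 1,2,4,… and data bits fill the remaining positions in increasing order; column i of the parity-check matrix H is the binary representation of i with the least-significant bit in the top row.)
Syndrome s = H · r^T (mod 2), r = 101010010001111:
  s[0] = (101010101010101)·(101010010001111) mod 2 = 1+0+1+0+1+0+0+0+0+0+0+0+1+0+1 mod 2 = 1
  s[1] = (011001100110011)·(101010010001111) mod 2 = 0+0+1+0+0+0+0+0+0+0+0+0+0+1+1 mod 2 = 1
  s[2] = (000111100001111)·(101010010001111) mod 2 = 0+0+0+0+1+0+0+0+0+0+0+1+1+1+1 mod 2 = 1
  s[3] = (000000011111111)·(101010010001111) mod 2 = 0+0+0+0+0+0+0+1+0+0+0+1+1+1+1 mod 2 = 1
Syndrome = 1111
Non-zero syndrome: error at position 15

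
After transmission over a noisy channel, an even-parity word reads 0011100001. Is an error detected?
Sum of received bits: 0+0+1+1+1+0+0+0+0+1 = 4; 4 mod 2 = 0. Result is 0 → no error detected.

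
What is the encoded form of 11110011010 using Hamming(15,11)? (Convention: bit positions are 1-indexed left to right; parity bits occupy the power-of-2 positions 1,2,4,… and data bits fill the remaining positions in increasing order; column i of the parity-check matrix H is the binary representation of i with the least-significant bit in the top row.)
Codeword c = d · G (mod 2), d = 11110011010:
  c[0] = d·G[:,0] = (11110011010)·(11011010101) mod 2 = 1+1+0+1+0+0+1+0+0+0+0 mod 2 = 0
  c[1] = d·G[:,1] = (11110011010)·(10110110011) mod 2 = 1+0+1+1+0+0+1+0+0+1+0 mod 2 = 1
  c[2] = d·G[:,2] = (11110011010)·(10000000000) mod 2 = 1+0+0+0+0+0+0+0+0+0+0 mod 2 = 1
  c[3] = d·G[:,3] = (11110011010)·(01110001111) mod 2 = 0+1+1+1+0+0+0+1+0+1+0 mod 2 = 1
  c[4] = d·G[:,4] = (11110011010)·(01000000000) mod 2 = 0+1+0+0+0+0+0+0+0+0+0 mod 2 = 1
  c[5] = d·G[:,5] = (11110011010)·(00100000000) mod 2 = 0+0+1+0+0+0+0+0+0+0+0 mod 2 = 1
  c[6] = d·G[:,6] = (11110011010)·(00010000000) mod 2 = 0+0+0+1+0+0+0+0+0+0+0 mod 2 = 1
  c[7] = d·G[:,7] = (11110011010)·(00001111111) mod 2 = 0+0+0+0+0+0+1+1+0+1+0 mod 2 = 1
  c[8] = d·G[:,8] = (11110011010)·(00001000000) mod 2 = 0+0+0+0+0+0+0+0+0+0+0 mod 2 = 0
  c[9] = d·G[:,9] = (11110011010)·(00000100000) mod 2 = 0+0+0+0+0+0+0+0+0+0+0 mod 2 = 0
  c[10] = d·G[:,10] = (11110011010)·(00000010000) mod 2 = 0+0+0+0+0+0+1+0+0+0+0 mod 2 = 1
  c[11] = d·G[:,11] = (11110011010)·(00000001000) mod 2 = 0+0+0+0+0+0+0+1+0+0+0 mod 2 = 1
  c[12] = d·G[:,12] = (11110011010)·(00000000100) mod 2 = 0+0+0+0+0+0+0+0+0+0+0 mod 2 = 0
  c[13] = d·G[:,13] = (11110011010)·(00000000010) mod 2 = 0+0+0+0+0+0+0+0+0+1+0 mod 2 = 1
  c[14] = d·G[:,14] = (11110011010)·(00000000001) mod 2 = 0+0+0+0+0+0+0+0+0+0+0 mod 2 = 0
Codeword = 011111110011010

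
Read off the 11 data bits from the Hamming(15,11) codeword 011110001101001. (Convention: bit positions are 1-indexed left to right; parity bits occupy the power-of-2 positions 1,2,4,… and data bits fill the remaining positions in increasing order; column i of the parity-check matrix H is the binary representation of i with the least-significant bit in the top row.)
Parity bits occupy power-of-2 positions; data bits are at positions {3,5,6,7,9,10,11,12,13,14,15} (1-indexed).
Extract: c[3]=1 c[5]=1 c[6]=0 c[7]=0 c[9]=1 c[10]=1 c[11]=0 c[12]=1 c[13]=0 c[14]=0 c[15]=1
Data = 11001101001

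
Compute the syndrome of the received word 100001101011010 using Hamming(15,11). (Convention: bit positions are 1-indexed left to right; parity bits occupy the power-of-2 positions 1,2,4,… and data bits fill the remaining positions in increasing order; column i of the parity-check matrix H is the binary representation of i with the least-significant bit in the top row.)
Syndrome s = H · r^T (mod 2), r = 100001101011010:
  s[0] = (101010101010101)·(100001101011010) mod 2 = 1+0+0+0+0+0+1+0+1+0+1+0+0+0+0 mod 2 = 0
  s[1] = (011001100110011)·(100001101011010) mod 2 = 0+0+0+0+0+1+1+0+0+0+1+0+0+1+0 mod 2 = 0
  s[2] = (000111100001111)·(100001101011010) mod 2 = 0+0+0+0+0+1+1+0+0+0+0+1+0+1+0 mod 2 = 0
  s[3] = (000000011111111)·(100001101011010) mod 2 = 0+0+0+0+0+0+0+0+1+0+1+1+0+1+0 mod 2 = 0
Syndrome = 0000
s = 0: no error detected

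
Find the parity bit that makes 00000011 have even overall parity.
Sum of data bits: 0+0+0+0+0+0+1+1 = 2.
2 mod 2 = 0, so parity bit = 0.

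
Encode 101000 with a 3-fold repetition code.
Repeat each bit 3× and concatenate:
1→111  0→000  1→111  0→000  0→000  0→000
Codeword = 111000111000000000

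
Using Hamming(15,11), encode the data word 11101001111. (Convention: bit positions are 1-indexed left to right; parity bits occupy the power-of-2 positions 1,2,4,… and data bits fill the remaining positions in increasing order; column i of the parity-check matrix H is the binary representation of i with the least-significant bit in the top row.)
Codeword c = d · G (mod 2), d = 11101001111:
  c[0] = d·G[:,0] = (11101001111)·(11011010101) mod 2 = 1+1+0+0+1+0+0+0+1+0+1 mod 2 = 1
  c[1] = d·G[:,1] = (11101001111)·(10110110011) mod 2 = 1+0+1+0+0+0+0+0+0+1+1 mod 2 = 0
  c[2] = d·G[:,2] = (11101001111)·(10000000000) mod 2 = 1+0+0+0+0+0+0+0+0+0+0 mod 2 = 1
  c[3] = d·G[:,3] = (11101001111)·(01110001111) mod 2 = 0+1+1+0+0+0+0+1+1+1+1 mod 2 = 0
  c[4] = d·G[:,4] = (11101001111)·(01000000000) mod 2 = 0+1+0+0+0+0+0+0+0+0+0 mod 2 = 1
  c[5] = d·G[:,5] = (11101001111)·(00100000000) mod 2 = 0+0+1+0+0+0+0+0+0+0+0 mod 2 = 1
  c[6] = d·G[:,6] = (11101001111)·(00010000000) mod 2 = 0+0+0+0+0+0+0+0+0+0+0 mod 2 = 0
  c[7] = d·G[:,7] = (11101001111)·(00001111111) mod 2 = 0+0+0+0+1+0+0+1+1+1+1 mod 2 = 1
  c[8] = d·G[:,8] = (11101001111)·(00001000000) mod 2 = 0+0+0+0+1+0+0+0+0+0+0 mod 2 = 1
  c[9] = d·G[:,9] = (11101001111)·(00000100000) mod 2 = 0+0+0+0+0+0+0+0+0+0+0 mod 2 = 0
  c[10] = d·G[:,10] = (11101001111)·(00000010000) mod 2 = 0+0+0+0+0+0+0+0+0+0+0 mod 2 = 0
  c[11] = d·G[:,11] = (11101001111)·(00000001000) mod 2 = 0+0+0+0+0+0+0+1+0+0+0 mod 2 = 1
  c[12] = d·G[:,12] = (11101001111)·(00000000100) mod 2 = 0+0+0+0+0+0+0+0+1+0+0 mod 2 = 1
  c[13] = d·G[:,13] = (11101001111)·(00000000010) mod 2 = 0+0+0+0+0+0+0+0+0+1+0 mod 2 = 1
  c[14] = d·G[:,14] = (11101001111)·(00000000001) mod 2 = 0+0+0+0+0+0+0+0+0+0+1 mod 2 = 1
Codeword = 101011011001111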